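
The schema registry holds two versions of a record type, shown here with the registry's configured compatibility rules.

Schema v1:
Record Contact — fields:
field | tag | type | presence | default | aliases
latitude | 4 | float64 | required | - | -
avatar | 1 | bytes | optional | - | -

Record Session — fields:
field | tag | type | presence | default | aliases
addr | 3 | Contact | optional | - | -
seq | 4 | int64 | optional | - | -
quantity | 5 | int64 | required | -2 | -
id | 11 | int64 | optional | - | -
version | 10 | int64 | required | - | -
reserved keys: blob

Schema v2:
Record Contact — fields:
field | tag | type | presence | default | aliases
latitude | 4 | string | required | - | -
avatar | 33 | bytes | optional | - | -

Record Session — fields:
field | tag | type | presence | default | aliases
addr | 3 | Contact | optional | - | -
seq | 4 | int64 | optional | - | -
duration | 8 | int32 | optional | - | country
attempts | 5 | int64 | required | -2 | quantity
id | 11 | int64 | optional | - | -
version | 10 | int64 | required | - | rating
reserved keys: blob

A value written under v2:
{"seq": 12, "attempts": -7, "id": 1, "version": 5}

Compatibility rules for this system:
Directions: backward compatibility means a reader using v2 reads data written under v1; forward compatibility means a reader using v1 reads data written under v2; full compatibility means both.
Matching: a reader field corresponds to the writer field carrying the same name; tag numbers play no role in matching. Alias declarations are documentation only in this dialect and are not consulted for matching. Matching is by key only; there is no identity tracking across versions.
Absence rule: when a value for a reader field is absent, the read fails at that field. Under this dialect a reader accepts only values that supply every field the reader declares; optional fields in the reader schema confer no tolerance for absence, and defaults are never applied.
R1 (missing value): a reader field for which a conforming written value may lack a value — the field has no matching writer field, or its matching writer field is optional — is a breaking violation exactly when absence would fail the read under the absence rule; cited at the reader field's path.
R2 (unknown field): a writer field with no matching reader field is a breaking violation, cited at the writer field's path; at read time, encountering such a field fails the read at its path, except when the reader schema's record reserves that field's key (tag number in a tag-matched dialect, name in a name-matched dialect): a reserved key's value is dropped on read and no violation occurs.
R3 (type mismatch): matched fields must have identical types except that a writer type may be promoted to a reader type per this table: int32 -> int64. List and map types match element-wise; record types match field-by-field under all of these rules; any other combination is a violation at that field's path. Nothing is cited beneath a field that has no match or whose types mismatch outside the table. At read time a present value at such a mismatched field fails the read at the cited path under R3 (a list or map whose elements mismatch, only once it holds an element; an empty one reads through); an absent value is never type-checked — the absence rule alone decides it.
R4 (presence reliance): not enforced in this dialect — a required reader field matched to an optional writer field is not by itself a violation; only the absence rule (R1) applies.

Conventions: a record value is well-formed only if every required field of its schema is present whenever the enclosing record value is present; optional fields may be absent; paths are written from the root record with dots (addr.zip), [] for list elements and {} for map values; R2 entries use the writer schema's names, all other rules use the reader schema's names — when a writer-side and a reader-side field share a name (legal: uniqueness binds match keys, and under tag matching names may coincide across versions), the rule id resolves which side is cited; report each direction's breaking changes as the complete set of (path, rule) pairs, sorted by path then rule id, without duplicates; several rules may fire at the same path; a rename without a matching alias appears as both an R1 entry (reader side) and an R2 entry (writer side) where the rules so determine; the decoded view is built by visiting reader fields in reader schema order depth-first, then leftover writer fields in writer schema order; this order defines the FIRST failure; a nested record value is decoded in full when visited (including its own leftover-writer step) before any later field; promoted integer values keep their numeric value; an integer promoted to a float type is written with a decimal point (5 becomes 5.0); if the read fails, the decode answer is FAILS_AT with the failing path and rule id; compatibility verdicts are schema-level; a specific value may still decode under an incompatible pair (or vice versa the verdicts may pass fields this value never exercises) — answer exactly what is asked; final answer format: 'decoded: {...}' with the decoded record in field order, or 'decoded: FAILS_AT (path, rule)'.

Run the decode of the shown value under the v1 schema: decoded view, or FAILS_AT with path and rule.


arrows below run writer -> reader for Session
decode walk for Session under reader schema v1:
  read fails at addr under R1 (no fill)
  => FAILS_AT (addr, R1)
ruling out the remaining Session differences:
  field avatar in record Contact: tag 1 changed to 33 -> triggers nothing under the printed rules; the Session answer is the same either way
  field latitude in record Contact: type float64 changed to string -> schema-level compatibility only; this Session value's decode is unchanged
  added field duration to record Session: optional int32, tag 8 (in v2 it sits immediately before attempts) -> schema-level compatibility only; this Session value's decode is unchanged
  renamed field quantity to attempts in record Session (alias quantity declared on the renamed field) -> schema-level compatibility only; this Session value's decode is unchanged

decoded: FAILS_AT (addr, R1)


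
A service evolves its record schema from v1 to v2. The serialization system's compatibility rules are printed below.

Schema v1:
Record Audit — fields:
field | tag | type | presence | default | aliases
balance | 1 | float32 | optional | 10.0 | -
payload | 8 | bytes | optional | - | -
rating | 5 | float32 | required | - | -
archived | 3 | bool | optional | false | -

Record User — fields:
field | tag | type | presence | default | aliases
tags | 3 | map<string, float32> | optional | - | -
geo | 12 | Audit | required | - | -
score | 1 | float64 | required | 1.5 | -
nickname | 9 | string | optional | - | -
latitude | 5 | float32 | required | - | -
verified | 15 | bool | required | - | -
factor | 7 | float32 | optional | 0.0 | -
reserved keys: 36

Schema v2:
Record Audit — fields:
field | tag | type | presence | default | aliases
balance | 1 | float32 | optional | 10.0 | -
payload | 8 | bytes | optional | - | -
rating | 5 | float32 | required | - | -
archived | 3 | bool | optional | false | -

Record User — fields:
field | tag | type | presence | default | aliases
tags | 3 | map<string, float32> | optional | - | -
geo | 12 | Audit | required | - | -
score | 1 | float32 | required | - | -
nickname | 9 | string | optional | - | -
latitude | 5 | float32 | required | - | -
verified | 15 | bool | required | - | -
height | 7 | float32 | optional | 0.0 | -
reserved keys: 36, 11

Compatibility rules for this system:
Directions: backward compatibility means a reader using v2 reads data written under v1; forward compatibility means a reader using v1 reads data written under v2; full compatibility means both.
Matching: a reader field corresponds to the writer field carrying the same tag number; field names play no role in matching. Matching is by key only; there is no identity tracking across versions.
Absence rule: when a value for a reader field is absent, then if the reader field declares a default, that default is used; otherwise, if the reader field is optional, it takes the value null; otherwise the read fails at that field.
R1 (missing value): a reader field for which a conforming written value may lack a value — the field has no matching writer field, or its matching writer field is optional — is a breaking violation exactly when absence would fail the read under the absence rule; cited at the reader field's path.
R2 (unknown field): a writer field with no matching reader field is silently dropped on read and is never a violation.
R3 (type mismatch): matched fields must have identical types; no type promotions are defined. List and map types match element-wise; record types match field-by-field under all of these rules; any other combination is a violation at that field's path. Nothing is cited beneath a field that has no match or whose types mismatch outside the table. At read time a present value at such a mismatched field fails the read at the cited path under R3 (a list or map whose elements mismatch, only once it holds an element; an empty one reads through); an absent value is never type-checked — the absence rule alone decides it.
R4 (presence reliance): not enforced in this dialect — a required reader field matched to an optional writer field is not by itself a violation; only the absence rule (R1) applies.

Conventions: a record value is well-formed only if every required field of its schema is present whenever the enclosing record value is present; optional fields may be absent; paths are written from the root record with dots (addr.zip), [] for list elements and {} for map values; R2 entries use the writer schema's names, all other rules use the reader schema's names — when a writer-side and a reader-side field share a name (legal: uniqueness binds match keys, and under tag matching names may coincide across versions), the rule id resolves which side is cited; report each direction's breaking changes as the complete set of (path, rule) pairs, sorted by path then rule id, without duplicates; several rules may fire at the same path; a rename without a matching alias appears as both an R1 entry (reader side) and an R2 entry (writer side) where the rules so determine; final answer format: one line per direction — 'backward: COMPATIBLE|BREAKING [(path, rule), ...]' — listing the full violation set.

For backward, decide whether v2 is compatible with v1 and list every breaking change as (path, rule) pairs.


in User below, arrows point writer -> reader
backward pass over User, reader schema v2, writer schema v1:
  map<string, float32> -> map<string, float32>, writer optional: tags aligns to tags
  Audit -> Audit, writer required: geo aligns to geo
  float64 -> float32, writer required: score aligns to score
  string -> string, writer optional: nickname aligns to nickname
  float32 -> float32, writer required: latitude aligns to latitude
  bool -> bool, writer required: verified aligns to verified
  float32 -> float32, writer optional: height aligns to factor
  float32 -> float32, writer optional: geo.balance aligns to geo.balance
  bytes -> bytes, writer optional: geo.payload aligns to geo.payload
  float32 -> float32, writer required: geo.rating aligns to geo.rating
  bool -> bool, writer optional: geo.archived aligns to geo.archived
  breaking: (score, R3)
  backward on User therefore BREAKING (1)
the other User changes do not affect what is asked:
  renamed field factor to height in record User -> no rule fires on it in User's dialect; the asked verdict holds

backward: BREAKING [(score, R3)]


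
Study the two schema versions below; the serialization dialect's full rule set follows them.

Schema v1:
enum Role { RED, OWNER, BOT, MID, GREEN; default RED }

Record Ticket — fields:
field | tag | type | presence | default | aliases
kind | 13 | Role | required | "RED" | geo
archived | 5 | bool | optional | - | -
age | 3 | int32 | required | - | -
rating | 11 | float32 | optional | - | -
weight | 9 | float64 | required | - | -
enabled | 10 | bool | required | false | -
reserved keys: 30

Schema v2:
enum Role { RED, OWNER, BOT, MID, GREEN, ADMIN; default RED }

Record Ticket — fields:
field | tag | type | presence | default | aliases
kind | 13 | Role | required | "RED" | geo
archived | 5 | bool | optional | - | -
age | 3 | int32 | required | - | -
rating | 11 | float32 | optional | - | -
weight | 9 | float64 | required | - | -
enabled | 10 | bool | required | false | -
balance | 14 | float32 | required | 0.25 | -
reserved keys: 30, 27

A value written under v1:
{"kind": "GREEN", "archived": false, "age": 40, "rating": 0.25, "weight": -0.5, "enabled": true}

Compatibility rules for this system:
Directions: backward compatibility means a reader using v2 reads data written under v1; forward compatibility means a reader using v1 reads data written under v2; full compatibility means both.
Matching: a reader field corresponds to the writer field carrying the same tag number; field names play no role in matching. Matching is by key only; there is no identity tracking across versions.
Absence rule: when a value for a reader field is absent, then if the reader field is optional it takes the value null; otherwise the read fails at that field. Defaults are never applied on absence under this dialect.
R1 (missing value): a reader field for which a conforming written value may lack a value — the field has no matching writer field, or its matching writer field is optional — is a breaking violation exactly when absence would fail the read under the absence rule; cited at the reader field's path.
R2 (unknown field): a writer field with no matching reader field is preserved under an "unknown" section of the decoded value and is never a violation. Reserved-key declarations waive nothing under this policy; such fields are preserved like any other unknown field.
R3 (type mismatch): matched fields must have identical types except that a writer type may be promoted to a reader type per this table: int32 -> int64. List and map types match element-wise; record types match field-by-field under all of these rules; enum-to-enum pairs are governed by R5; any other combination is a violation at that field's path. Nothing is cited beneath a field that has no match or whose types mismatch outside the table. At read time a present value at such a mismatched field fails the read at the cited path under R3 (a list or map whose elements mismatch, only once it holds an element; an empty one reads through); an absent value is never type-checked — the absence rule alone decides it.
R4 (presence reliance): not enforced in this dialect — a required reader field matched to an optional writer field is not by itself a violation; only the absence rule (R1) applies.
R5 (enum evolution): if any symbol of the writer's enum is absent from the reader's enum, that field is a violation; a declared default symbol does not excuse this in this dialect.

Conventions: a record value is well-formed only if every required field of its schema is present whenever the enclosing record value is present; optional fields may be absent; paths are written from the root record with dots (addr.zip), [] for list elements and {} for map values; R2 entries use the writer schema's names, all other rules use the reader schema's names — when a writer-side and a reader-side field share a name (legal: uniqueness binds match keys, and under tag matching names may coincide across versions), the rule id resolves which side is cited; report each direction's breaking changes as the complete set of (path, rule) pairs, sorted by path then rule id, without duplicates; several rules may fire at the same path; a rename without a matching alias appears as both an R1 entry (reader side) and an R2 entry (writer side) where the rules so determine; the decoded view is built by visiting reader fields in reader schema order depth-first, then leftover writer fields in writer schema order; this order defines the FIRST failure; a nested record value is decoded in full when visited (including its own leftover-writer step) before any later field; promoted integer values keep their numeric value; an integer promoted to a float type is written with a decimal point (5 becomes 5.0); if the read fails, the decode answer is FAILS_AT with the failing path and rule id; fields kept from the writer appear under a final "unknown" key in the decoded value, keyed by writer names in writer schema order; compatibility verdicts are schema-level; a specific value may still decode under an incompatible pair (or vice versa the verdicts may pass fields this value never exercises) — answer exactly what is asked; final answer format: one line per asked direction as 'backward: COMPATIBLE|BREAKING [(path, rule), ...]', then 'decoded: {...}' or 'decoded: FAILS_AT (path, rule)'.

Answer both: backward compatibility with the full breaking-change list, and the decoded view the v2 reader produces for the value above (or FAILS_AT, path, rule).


backward: BREAKING [(balance, R1)]; decoded: FAILS_AT (balance, R1)

the writer's type comes first in each Ticket pair
backward pass over Ticket, reader schema v2, writer schema v1:
  kind: paired with writer kind (Role -> Role; writer required)
  archived: paired with writer archived (bool -> bool; writer optional)
  age: paired with writer age (int32 -> int32; writer required)
  rating: paired with writer rating (float32 -> float32; writer optional)
  weight: paired with writer weight (float64 -> float64; writer required)
  enabled: paired with writer enabled (bool -> bool; writer required)
  no writer field matches reader balance
  breaking: (balance, R1)
  => backward verdict for Ticket: BREAKING, 1 violation(s)
decode walk for Ticket under reader schema v2:
  kind := "GREEN"
  archived := false
  age := 40
  rating := 0.25
  weight := -0.5
  enabled := true
  read fails at balance under R1 (no fill)
  => FAILS_AT (balance, R1)
checking off the Ticket differences that do not matter here:
  enum Role (field kind in record Ticket): symbol ADMIN added -> affects forward compatibility only, which is not asked


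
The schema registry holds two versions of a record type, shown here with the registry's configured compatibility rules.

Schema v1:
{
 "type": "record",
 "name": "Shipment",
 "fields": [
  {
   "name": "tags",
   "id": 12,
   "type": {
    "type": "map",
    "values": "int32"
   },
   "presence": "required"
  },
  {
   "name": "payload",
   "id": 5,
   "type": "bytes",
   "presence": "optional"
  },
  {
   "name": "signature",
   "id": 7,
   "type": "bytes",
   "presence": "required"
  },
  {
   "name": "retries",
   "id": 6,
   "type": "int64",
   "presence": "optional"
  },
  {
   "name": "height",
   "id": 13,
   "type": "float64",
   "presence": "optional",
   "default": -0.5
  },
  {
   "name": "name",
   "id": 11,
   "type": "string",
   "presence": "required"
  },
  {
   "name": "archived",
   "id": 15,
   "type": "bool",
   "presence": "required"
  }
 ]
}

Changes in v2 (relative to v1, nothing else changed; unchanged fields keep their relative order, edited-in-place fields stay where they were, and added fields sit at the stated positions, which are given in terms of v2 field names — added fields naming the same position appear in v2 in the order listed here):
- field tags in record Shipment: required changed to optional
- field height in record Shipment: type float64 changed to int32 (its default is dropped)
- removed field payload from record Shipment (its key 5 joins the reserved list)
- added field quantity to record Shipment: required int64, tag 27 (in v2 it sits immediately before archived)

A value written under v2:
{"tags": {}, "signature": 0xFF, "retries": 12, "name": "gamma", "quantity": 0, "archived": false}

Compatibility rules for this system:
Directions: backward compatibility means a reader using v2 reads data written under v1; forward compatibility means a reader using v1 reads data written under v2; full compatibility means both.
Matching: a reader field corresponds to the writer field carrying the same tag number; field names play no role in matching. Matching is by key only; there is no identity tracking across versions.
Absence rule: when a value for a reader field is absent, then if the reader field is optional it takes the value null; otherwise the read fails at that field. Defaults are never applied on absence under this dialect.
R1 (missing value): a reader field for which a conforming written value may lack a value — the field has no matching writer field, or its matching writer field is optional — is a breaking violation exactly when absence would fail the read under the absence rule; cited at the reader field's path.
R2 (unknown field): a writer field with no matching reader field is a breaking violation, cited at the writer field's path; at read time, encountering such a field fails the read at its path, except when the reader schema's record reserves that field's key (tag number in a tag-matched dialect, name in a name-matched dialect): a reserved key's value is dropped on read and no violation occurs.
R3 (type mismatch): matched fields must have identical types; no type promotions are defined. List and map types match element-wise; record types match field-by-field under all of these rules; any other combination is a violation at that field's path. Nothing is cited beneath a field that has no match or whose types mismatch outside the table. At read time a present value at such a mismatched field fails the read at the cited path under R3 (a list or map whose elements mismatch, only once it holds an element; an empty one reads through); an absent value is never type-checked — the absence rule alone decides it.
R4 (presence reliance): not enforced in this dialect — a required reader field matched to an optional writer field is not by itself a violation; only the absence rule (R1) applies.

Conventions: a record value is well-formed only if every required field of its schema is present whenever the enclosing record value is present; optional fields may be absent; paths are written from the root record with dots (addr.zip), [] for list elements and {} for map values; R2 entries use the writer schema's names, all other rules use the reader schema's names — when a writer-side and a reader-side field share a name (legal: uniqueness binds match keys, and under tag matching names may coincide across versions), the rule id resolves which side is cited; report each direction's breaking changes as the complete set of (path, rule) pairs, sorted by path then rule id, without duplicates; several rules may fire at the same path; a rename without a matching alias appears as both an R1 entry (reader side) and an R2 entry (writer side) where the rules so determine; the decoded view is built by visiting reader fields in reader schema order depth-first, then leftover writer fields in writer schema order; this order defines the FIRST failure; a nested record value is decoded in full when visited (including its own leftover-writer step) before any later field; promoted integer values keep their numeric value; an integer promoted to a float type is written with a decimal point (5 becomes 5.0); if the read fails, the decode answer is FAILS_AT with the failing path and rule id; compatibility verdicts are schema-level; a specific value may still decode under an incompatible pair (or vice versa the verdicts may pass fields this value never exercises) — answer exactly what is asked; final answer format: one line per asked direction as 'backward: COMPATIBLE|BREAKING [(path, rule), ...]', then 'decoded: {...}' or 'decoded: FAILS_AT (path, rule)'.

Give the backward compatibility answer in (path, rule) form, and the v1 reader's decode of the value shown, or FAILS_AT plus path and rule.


in Shipment below, arrows point writer -> reader
backward on Shipment — v2 reading data written by v1:
  tags: paired with writer tags (map<string, int32> -> map<string, int32>; writer required)
  signature: paired with writer signature (bytes -> bytes; writer required)
  retries: paired with writer retries (int64 -> int64; writer optional)
  height: paired with writer height (float64 -> int32; writer optional)
  name: paired with writer name (string -> string; writer required)
  quantity has no writer counterpart
  archived: paired with writer archived (bool -> bool; writer required)
  writer field payload has no reader counterpart
  R3 fires at height
  R1 fires at quantity
  => backward verdict for Shipment: BREAKING, 2 violation(s)
decoding the Shipment value with the v1 reader:
  tags := {}
  payload := null (not supplied -> null)
  signature := 0xFF
  retries := 12
  height := null (not supplied -> null)
  name := "gamma"
  archived := false
  read fails at quantity under R2 (unknown field)
  => FAILS_AT (quantity, R2)
ruling out the remaining Shipment differences:
  field tags in record Shipment: required changed to optional -> affects forward compatibility only, which is not asked
  removed field payload from record Shipment (its key 5 joins the reserved list) -> no rule fires on it in Shipment's dialect; the asked verdict holds

backward: BREAKING [(height, R3), (quantity, R1)]; decoded: FAILS_AT (quantity, R2)


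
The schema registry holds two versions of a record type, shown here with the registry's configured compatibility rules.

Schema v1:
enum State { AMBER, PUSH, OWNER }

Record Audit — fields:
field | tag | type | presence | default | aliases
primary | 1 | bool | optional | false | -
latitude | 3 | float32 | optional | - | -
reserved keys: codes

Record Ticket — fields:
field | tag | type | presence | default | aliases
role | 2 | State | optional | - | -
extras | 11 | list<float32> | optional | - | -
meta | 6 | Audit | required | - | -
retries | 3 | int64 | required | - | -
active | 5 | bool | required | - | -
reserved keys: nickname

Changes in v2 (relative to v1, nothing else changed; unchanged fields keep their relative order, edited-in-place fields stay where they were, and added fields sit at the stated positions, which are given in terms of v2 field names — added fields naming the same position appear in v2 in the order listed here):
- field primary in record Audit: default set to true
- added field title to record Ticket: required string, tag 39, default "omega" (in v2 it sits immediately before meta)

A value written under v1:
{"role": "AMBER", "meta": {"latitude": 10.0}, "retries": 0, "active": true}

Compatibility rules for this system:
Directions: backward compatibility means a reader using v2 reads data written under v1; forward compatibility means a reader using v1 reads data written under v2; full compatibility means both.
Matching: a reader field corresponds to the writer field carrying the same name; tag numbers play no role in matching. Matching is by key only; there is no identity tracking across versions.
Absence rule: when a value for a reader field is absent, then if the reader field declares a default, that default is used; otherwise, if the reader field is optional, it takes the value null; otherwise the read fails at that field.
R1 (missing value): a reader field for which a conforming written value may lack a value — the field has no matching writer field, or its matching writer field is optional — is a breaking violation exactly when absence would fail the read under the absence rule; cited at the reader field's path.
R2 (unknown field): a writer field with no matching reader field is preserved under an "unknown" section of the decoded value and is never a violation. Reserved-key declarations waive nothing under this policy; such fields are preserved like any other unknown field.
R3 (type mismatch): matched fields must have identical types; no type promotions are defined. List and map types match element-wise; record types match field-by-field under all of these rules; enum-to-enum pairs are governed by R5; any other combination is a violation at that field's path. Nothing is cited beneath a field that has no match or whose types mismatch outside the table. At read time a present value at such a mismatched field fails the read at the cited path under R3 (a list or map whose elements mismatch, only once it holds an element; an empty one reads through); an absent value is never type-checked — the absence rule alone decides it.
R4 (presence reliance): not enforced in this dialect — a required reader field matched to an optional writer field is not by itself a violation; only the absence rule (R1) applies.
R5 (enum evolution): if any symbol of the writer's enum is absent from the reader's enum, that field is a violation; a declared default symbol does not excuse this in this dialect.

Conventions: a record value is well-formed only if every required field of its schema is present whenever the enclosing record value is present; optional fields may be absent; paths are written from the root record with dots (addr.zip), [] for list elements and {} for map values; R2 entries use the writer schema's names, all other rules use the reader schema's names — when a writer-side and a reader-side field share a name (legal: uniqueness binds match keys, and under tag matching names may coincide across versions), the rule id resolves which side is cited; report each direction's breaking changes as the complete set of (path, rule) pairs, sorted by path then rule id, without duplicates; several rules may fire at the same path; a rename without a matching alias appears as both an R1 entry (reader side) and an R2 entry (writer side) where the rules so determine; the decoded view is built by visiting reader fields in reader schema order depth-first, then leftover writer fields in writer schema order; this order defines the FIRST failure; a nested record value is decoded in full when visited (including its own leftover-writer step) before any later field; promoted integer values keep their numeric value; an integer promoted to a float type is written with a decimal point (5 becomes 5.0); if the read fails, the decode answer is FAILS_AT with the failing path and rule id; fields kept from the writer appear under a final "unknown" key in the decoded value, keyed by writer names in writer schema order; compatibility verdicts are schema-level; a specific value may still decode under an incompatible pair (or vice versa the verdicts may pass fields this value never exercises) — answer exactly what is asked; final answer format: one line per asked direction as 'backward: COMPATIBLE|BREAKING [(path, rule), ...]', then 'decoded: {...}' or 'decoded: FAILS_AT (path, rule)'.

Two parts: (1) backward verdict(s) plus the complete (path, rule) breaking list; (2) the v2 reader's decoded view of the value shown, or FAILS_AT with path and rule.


in Ticket below, arrows point writer -> reader
backward on Ticket — v2 reading data written by v1:
  writer optional, State -> State: reader role maps from writer role
  writer optional, list<float32> -> list<float32>: reader extras maps from writer extras
  title has no writer counterpart
  writer required, Audit -> Audit: reader meta maps from writer meta
  writer required, int64 -> int64: reader retries maps from writer retries
  writer required, bool -> bool: reader active maps from writer active
  writer optional, bool -> bool: reader meta.primary maps from writer meta.primary
  writer optional, float32 -> float32: reader meta.latitude maps from writer meta.latitude
  => no violations; backward on Ticket: COMPATIBLE
migrating the Ticket value to v2:
  role := "AMBER"
  extras := null (not supplied -> null)
  title := "omega" (no value, default fills)
  meta.primary := true (no value, default fills)
  meta.latitude := 10.0
  retries := 0
  active := true
  => decoded: {"role": "AMBER", "extras": null, "title": "omega", "meta": {"primary": true, "latitude": 10.0}, "retries": 0, "active": true}

backward: COMPATIBLE []; decoded: {"role": "AMBER", "extras": null, "title": "omega", "meta": {"primary": true, "latitude": 10.0}, "retries": 0, "active": true}


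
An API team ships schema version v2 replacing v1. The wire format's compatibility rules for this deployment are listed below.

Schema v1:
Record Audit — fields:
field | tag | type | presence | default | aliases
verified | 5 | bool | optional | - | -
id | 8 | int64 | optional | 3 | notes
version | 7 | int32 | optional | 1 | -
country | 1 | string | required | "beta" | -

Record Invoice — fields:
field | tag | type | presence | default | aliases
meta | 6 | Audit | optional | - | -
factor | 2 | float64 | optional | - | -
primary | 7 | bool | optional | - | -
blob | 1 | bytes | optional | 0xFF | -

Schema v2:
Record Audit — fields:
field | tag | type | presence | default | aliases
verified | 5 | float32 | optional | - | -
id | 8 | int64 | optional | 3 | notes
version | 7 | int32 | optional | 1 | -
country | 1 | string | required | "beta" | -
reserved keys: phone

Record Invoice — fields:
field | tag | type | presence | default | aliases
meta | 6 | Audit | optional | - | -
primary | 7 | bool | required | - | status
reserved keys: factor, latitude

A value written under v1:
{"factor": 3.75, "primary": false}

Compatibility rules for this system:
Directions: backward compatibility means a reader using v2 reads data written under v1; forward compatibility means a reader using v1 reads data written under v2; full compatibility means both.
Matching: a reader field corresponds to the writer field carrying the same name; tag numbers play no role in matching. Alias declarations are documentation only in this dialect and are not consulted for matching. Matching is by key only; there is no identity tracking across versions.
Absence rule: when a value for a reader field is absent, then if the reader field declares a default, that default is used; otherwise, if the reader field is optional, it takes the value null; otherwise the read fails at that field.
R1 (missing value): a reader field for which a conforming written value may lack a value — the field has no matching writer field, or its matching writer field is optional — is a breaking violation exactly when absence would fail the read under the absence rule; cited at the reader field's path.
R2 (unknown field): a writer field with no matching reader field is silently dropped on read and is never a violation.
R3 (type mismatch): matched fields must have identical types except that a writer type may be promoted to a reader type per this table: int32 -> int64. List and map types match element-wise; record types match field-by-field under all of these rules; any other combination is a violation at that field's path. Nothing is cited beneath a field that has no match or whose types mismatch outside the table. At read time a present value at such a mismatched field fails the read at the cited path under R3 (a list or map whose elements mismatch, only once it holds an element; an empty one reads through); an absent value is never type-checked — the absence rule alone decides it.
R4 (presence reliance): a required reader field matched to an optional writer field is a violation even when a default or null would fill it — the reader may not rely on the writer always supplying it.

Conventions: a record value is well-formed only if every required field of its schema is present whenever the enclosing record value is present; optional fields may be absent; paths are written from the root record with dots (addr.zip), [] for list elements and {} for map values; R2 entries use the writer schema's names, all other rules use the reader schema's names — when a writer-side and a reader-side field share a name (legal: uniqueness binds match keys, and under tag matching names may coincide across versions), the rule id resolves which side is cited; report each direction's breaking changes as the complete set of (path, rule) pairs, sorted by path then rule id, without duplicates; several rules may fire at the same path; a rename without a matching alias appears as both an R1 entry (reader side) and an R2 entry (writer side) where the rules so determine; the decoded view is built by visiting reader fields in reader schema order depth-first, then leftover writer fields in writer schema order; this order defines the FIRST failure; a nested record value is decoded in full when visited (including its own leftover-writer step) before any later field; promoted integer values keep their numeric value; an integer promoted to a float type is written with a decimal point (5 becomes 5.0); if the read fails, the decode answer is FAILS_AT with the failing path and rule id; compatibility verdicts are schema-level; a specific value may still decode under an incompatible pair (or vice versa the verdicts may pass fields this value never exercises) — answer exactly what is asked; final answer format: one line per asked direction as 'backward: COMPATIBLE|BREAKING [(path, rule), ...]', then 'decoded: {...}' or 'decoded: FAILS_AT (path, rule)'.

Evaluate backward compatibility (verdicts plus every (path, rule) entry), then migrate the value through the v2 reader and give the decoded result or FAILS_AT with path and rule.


backward: BREAKING [(meta.verified, R3), (primary, R1), (primary, R4)]; decoded: {"meta": null, "primary": false}

arrows below run writer -> reader for Invoice
backward pass over Invoice, reader schema v2, writer schema v1:
  meta <- meta (Audit -> Audit, writer optional)
  primary <- primary (bool -> bool, writer optional)
  factor (writer side), unknown to reader
  blob (writer side), unknown to reader
  meta.verified <- meta.verified (bool -> float32, writer optional)
  meta.id <- meta.id (int64 -> int64, writer optional)
  meta.version <- meta.version (int32 -> int32, writer optional)
  meta.country <- meta.country (string -> string, writer required)
  breaking: (meta.verified, R3)
  breaking: (primary, R1)
  breaking: (primary, R4)
  => backward: BREAKING (3)
decoding the Invoice value with the v2 reader:
  meta := null (missing; optional => null)
  primary := false
  writer factor: no reader field; dropped
  => decoded: {"meta": null, "primary": false}


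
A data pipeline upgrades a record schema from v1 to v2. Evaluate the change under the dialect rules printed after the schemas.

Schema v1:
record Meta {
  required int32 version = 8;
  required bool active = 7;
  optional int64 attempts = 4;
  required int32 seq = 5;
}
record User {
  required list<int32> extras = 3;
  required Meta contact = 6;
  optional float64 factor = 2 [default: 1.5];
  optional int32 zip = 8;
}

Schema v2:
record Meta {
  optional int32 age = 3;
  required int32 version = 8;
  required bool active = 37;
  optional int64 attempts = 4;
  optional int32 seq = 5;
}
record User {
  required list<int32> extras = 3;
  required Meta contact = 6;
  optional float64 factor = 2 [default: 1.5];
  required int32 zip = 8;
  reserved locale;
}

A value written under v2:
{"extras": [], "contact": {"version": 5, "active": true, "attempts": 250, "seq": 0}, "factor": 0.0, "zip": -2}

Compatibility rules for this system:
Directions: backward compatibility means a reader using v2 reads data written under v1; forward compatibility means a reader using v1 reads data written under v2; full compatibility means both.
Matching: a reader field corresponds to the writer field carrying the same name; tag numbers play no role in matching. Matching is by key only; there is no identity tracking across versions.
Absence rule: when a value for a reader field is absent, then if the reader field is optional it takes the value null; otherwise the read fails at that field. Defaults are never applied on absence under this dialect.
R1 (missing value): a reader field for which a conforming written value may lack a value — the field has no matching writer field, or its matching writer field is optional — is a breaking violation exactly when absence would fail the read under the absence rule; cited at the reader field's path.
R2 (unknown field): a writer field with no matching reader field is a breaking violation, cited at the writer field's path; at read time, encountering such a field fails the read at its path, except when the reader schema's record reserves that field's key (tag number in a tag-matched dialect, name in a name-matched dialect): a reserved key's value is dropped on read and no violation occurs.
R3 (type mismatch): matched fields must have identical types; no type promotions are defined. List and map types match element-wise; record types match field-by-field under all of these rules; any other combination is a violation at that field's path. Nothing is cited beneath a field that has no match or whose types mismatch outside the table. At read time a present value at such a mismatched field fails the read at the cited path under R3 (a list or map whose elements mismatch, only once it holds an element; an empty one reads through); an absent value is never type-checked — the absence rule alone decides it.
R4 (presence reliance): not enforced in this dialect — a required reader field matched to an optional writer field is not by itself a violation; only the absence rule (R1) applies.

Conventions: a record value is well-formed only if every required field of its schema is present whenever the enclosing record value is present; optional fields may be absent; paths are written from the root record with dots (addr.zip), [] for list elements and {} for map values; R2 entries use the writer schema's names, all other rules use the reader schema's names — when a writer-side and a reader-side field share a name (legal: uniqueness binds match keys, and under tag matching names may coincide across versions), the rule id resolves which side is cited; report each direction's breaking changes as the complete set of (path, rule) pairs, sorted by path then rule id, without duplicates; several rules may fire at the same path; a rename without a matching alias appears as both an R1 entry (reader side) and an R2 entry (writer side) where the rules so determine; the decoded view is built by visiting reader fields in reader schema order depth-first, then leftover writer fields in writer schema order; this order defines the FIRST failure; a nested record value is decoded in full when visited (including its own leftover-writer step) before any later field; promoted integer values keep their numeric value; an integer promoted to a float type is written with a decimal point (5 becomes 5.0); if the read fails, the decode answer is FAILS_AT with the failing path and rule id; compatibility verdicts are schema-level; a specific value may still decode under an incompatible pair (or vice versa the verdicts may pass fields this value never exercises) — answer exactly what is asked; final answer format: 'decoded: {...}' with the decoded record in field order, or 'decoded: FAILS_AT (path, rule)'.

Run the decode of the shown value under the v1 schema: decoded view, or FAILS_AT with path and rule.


decoded: {"extras": [], "contact": {"version": 5, "active": true, "attempts": 250, "seq": 0}, "factor": 0.0, "zip": -2}

each type pair in User: writer, then reader
migrating the User value to v1:
  extras := []
  contact.version := 5
  contact.active := true
  contact.attempts := 250
  contact.seq := 0
  factor := 0.0
  zip := -2
  => decoded: {"extras": [], "contact": {"version": 5, "active": true, "attempts": 250, "seq": 0}, "factor": 0.0, "zip": -2}
the rest of the User diff is inert for this question:
  field zip in record User: optional changed to required -> affects the rule determinations only; this particular User value decodes identically
  field active in record Meta: tag 7 changed to 37 -> fires no rule on User under this dialect and leaves the result unchanged
  added field age to record Meta: optional int32, tag 3 (in v2 it sits immediately before version) -> affects the rule determinations only; this particular User value decodes identically
  field seq in record Meta: required changed to optional -> affects the rule determinations only; this particular User value decodes identically
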